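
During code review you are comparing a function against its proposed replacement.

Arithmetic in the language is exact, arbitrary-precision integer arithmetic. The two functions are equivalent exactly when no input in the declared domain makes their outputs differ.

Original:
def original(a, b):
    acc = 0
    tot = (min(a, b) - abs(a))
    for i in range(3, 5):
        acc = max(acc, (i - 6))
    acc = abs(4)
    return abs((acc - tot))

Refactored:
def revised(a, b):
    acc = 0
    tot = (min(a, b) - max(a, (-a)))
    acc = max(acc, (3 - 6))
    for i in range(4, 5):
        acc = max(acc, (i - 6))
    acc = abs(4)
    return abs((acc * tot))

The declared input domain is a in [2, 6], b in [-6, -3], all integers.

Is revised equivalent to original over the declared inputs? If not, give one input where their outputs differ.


Evaluate both at a=2, b=-6.
original: acc := 0 | tot := -8 | iter i=3: | acc := 0 | iter i=4: | acc := 0 | acc := 4 | result 12
revised: acc := 0 | tot := -8 | acc := 0 | iter i=4: | acc := 0 | acc := 4 | result 32
12 != 32, so the rewrite changes behavior.
verdict: not equivalent; witness: a=2, b=-6


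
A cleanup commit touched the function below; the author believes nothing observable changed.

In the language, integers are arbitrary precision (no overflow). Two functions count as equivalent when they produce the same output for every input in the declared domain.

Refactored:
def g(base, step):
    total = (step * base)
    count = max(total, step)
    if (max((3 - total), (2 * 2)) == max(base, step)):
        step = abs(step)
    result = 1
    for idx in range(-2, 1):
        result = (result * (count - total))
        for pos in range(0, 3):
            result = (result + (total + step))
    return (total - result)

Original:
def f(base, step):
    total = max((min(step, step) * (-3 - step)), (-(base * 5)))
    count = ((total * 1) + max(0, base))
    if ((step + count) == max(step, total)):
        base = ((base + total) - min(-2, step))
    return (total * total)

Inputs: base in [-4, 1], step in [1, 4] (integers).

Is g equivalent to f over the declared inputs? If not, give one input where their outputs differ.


base=-4, step=1 yields 400 from f but 150 from g.
verdict: not equivalent; witness: base=-4, step=1


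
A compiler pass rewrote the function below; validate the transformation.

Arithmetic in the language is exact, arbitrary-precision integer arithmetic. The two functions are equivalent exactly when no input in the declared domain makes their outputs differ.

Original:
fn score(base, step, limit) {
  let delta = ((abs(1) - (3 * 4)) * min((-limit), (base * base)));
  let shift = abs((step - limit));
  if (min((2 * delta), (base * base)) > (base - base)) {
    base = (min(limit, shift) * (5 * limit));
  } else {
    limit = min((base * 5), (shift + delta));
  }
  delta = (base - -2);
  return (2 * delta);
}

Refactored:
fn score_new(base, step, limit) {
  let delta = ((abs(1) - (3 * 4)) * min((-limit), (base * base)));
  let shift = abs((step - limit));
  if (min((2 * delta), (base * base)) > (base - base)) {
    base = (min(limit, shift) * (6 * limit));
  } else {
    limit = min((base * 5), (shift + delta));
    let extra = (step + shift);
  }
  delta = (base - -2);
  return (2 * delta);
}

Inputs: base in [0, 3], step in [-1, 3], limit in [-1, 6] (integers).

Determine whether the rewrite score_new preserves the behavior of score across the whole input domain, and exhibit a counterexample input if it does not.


Consider the input base=1, step=-1, limit=1.
score: delta becomes 11; next shift becomes 2; next (min((2 * delta), (base * base)) > (base - base)) evaluates to true; next base becomes 5; next delta becomes 7; next final value 14
score_new: delta becomes 11; next shift becomes 2; next (min((2 * delta), (base * base)) > (base - base)) evaluates to true; next base becomes 6; next delta becomes 8; next final value 16
14 != 16, so the rewrite changes behavior.
verdict: not equivalent; witness: base=1, step=-1, limit=1


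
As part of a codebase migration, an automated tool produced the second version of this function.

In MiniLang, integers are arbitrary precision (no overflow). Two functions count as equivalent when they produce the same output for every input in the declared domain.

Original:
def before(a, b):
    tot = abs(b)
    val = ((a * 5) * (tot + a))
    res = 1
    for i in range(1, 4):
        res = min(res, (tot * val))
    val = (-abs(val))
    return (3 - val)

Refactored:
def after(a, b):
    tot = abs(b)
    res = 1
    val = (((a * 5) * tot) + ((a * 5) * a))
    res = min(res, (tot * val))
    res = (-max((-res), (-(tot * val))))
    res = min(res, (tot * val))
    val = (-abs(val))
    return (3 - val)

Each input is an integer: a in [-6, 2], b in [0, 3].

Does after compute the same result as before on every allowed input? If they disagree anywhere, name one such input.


The two are interchangeable: local variable names differ, plus loop structure differs, plus arithmetic usage differs, plus min/max/abs usage differs, plus constant usage differs, plus statement counts differ, and every declared input agrees.
Tracing a=-4, b=2: before: tot = 2; val = 40; res = 1; [i=1]; res = 1; [i=2]; res = 1; [i=3]; res = 1; val = -40; return 43 | after: tot = 2; res = 1; val = 40; res = 1; res = 1; res = 1; val = -40; return 43 — matching result 43.
Across all 36 domain points the two functions coincide.
verdict: equivalent


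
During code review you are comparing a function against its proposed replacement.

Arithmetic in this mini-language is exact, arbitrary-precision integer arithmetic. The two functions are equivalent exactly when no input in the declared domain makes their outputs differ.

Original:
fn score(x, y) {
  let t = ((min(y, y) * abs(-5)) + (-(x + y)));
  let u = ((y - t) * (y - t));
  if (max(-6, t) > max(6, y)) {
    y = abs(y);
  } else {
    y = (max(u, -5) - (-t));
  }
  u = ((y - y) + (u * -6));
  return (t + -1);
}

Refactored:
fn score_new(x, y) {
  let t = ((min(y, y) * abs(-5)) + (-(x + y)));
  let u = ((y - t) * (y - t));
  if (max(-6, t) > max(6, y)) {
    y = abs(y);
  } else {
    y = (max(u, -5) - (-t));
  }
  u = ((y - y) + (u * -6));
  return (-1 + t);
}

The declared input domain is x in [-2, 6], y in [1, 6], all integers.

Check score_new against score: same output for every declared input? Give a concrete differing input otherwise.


Reading the diff, among the changes: same computation, different form.
Tracing x=0, y=4: score: t = 16; u = 144; (max(-6, t) > max(6, y)) -> true; y = 4; u = -864; return 15 | score_new: t = 16; u = 144; (max(-6, t) > max(6, y)) -> true; y = 4; u = -864; return 15 — matching result 15.
Every one of the 54 inputs gives matching results.
verdict: equivalent


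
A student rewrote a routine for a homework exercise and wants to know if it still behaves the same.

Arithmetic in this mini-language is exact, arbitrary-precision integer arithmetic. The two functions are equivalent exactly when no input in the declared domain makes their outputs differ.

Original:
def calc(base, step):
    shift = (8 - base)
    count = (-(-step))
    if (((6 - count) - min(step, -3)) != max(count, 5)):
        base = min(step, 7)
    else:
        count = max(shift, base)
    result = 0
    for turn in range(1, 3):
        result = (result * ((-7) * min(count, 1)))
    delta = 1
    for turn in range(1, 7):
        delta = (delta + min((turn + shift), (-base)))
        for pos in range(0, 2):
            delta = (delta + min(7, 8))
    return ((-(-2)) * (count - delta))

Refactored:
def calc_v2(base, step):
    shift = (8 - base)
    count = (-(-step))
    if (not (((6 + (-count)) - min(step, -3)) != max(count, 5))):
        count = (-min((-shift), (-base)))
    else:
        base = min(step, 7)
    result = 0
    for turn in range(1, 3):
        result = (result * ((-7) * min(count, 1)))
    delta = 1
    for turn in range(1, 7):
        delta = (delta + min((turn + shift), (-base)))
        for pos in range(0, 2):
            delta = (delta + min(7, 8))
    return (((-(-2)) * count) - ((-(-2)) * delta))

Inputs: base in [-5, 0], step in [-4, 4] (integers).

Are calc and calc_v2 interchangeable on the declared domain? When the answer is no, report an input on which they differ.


The two versions differ — the changes include arithmetic usage differs, and min/max/abs usage differs, and boolean connective usage differs, and constant usage differs.
As a probe, take base=-4, step=-3: calc runs shift = 12; count = -3; (((6 - count) - min(step, -3)) != max(count, 5)) -> true; base = -3; result = 0; [turn=1]; result = 0; [turn=2]; result = 0; delta = 1; [turn=1]; delta = 4; [pos=0]; delta = 11; [pos=1]; delta = 18; [turn=2]; delta = 21; [pos=0]; delta = 28; [pos=1]; delta = 35; [turn=3]; delta = 38; [pos=0]; delta = 45; [pos=1]; delta = 52; [turn=4]; delta = 55; [pos=0]; delta = 62; [pos=1]; delta = 69; [turn=5]; delta = 72; [pos=0]; delta = 79; [pos=1]; delta = 86; [turn=6]; delta = 89; [pos=0]; delta = 96; [pos=1]; delta = 103; return -212; calc_v2 runs shift = 12; count = -3; (not (((6 + (-count)) - min(step, -3)) != max(count, 5))) -> false; base = -3; result = 0; [turn=1]; result = 0; [turn=2]; result = 0; delta = 1; [turn=1]; delta = 4; [pos=0]; delta = 11; [pos=1]; delta = 18; [turn=2]; delta = 21; [pos=0]; delta = 28; [pos=1]; delta = 35; [turn=3]; delta = 38; [pos=0]; delta = 45; [pos=1]; delta = 52; [turn=4]; delta = 55; [pos=0]; delta = 62; [pos=1]; delta = 69; [turn=5]; delta = 72; [pos=0]; delta = 79; [pos=1]; delta = 86; [turn=6]; delta = 89; [pos=0]; delta = 96; [pos=1]; delta = 103; return -212; both end at -212.
Every one of the 54 inputs gives matching results.
verdict: equivalent


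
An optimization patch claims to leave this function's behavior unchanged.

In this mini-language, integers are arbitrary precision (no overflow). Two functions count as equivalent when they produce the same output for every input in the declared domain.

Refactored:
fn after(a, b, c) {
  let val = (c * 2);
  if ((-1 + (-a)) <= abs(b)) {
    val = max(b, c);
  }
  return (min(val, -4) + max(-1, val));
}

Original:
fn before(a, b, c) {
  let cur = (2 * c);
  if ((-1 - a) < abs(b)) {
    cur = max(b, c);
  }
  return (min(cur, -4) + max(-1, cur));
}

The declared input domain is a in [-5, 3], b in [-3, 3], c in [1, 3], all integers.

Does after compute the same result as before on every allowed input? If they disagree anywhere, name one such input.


Take a=-4, b=-3, c=1.
before: cur becomes 2; next ((-1 - a) < abs(b)) evaluates to false; next final value -2
after: val becomes 2; next ((-1 + (-a)) <= abs(b)) evaluates to true; next val becomes 1; next final value -3
-2 != -3, so the rewrite changes behavior.
verdict: not equivalent; witness: a=-4, b=-3, c=1


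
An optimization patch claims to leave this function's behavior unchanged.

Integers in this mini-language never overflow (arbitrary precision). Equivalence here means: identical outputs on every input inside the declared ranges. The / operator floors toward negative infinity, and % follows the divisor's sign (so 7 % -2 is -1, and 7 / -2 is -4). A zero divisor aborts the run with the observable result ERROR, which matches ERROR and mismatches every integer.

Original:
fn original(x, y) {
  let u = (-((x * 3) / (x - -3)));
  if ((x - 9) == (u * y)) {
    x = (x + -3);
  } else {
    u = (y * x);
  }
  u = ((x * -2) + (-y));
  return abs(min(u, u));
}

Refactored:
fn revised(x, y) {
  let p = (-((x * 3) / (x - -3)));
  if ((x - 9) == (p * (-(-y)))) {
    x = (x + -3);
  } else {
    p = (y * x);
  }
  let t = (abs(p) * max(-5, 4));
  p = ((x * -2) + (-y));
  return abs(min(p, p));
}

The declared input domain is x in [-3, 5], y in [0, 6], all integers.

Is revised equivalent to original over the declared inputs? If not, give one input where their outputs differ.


The two are interchangeable: statement counts differ; local variable names differ; constant usage differs; min/max/abs usage differs; arithmetic usage differs, and every declared input agrees.
Tracing x=3, y=4: original: u = -1; ((x - 9) == (u * y)) -> false; u = 12; u = -10; return 10 | revised: p = -1; ((x - 9) == (p * (-(-y)))) -> false; p = 12; t = 48; p = -10; return 10 — matching result 10.
Checked all 63 inputs in the declared domain: the outputs agree on every one.
verdict: equivalent


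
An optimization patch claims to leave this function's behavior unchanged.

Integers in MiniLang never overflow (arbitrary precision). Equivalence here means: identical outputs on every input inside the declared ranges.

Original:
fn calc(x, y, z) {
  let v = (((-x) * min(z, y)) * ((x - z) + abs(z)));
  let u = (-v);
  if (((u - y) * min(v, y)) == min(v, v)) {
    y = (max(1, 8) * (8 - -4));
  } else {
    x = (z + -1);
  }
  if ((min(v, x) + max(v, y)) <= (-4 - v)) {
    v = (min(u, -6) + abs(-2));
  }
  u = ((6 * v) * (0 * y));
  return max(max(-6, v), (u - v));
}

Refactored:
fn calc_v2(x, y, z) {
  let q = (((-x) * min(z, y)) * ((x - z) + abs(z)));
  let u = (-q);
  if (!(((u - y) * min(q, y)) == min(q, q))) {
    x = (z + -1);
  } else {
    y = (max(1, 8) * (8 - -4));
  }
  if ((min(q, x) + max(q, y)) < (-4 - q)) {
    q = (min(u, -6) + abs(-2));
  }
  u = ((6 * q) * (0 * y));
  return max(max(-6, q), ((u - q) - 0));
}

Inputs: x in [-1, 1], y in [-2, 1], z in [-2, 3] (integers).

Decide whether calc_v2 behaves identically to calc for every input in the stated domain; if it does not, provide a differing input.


Not equivalent: x=-1, y=-1, z=-1 separates them (4 vs 1).
calc: v := -1 | u := 1 | (((u - y) * min(v, y)) == min(v, v)): false | x := -2 | ((min(v, x) + max(v, y)) <= (-4 - v)): true | v := -4 | u := 0 | result 4
calc_v2: q := -1 | u := 1 | (!(((u - y) * min(q, y)) == min(q, q))): true | x := -2 | ((min(q, x) + max(q, y)) < (-4 - q)): false | u := 0 | result 1
verdict: not equivalent; witness: x=-1, y=-1, z=-1


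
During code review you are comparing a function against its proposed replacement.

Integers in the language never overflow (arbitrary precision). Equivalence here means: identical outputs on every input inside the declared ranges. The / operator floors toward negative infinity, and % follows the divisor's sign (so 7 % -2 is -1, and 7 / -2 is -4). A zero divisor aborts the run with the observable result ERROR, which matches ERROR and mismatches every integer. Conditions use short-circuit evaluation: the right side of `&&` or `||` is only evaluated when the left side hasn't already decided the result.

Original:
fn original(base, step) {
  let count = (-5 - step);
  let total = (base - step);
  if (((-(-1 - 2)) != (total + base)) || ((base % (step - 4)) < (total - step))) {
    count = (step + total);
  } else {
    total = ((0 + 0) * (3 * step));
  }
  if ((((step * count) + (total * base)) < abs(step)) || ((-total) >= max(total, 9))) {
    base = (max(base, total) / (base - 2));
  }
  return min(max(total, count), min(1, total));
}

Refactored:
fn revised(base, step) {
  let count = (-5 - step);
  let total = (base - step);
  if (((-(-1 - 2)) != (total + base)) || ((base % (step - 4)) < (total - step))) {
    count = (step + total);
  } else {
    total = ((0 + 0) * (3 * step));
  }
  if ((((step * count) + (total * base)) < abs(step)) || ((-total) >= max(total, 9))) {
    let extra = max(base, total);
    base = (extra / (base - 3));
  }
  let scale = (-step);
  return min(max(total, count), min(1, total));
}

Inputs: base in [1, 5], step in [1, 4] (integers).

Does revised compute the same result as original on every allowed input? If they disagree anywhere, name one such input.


The rewrite breaks on base=3, step=3, where the results are 0 and ERROR.
original: count becomes -8; next total becomes 0; next (((-(-1 - 2)) != (total + base)) || ((base % (step - 4)) < (total - step))) evaluates to false; next total becomes 0; next ((((step * count) + (total * base)) < abs(step)) || ((-total) >= max(total, 9))) evaluates to true; next base becomes 3; next final value 0
revised: count becomes -8; next total becomes 0; next (((-(-1 - 2)) != (total + base)) || ((base % (step - 4)) < (total - step))) evaluates to false; next total becomes 0; next ((((step * count) + (total * base)) < abs(step)) || ((-total) >= max(total, 9))) evaluates to true; next extra becomes 3; next hits division by zero so the output is ERROR
verdict: not equivalent; witness: base=3, step=3


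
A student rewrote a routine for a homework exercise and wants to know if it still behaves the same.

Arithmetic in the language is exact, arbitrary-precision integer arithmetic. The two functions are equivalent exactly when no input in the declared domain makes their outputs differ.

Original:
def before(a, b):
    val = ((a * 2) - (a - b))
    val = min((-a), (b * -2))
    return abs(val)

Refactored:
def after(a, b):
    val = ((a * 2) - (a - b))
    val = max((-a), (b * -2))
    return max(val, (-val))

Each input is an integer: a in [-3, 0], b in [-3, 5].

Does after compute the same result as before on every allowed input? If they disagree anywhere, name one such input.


At a=-3, b=-3: before gives 3, after gives 6.
verdict: not equivalent; witness: a=-3, b=-3


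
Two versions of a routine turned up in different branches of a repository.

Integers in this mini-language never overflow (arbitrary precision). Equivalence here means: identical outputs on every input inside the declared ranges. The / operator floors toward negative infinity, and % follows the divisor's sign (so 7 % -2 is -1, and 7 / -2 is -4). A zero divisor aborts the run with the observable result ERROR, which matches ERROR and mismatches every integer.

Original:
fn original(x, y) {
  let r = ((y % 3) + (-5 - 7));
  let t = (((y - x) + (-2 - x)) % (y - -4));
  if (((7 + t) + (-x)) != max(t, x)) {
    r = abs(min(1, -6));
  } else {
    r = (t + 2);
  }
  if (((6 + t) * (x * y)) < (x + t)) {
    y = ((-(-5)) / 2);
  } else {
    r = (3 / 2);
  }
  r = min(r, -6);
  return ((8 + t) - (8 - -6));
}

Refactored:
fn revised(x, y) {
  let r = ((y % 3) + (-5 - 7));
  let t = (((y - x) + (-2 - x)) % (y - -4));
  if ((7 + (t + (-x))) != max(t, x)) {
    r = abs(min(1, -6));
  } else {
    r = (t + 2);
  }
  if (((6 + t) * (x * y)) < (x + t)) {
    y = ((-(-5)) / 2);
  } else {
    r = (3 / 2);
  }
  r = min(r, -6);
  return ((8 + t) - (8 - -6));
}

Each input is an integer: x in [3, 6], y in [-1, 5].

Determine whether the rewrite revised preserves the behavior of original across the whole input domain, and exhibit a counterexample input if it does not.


Changes here: same computation, different form; the full 28-point sweep finds no disagreement.
verdict: equivalent


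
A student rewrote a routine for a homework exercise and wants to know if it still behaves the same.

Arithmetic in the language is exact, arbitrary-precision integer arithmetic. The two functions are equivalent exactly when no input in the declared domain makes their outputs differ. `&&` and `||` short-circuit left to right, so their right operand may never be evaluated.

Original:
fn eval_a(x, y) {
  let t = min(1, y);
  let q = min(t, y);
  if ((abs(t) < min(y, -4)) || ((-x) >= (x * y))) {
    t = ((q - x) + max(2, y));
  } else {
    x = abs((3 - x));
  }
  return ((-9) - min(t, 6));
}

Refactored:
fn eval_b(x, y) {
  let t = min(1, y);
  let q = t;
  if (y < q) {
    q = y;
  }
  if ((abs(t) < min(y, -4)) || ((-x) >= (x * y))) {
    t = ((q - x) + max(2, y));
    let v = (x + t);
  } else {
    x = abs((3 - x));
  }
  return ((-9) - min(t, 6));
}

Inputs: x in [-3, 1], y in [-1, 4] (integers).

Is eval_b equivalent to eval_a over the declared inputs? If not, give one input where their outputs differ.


Side by side, the visible changes include: branching structure differs; min/max/abs usage differs; comparison usage differs; local variable names differ; statement counts differ; arithmetic usage differs.
Tracing x=-3, y=1: eval_a: t=1, then q=1, then ((abs(t) < min(y, -4)) || ((-x) >= (x * y))) is true, then t=6, then returns -15 | eval_b: t=1, then q=1, then (y < q) is false, then ((abs(t) < min(y, -4)) || ((-x) >= (x * y))) is true, then t=6, then v=3, then returns -15 — matching result -15.
Sweeping the whole domain (30 inputs) finds no disagreement.
verdict: equivalent


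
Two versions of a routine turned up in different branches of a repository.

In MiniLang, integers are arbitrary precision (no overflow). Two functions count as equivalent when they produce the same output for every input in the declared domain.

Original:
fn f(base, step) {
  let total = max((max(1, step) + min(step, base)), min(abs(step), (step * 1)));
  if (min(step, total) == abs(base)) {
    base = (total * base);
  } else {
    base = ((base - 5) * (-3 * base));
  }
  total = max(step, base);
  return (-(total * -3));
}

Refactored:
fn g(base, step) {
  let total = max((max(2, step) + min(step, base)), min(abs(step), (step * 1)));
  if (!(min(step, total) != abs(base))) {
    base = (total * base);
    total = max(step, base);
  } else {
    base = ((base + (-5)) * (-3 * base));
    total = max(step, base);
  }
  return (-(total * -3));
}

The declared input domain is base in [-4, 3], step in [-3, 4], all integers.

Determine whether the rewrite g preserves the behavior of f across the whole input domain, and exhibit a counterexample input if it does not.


The rewrite breaks on base=1, step=1, where the results are 6 and 9.
f: total := 2 | (min(step, total) == abs(base)): true | base := 2 | total := 2 | result 6
g: total := 3 | (!(min(step, total) != abs(base))): true | base := 3 | total := 3 | result 9
verdict: not equivalent; witness: base=1, step=1


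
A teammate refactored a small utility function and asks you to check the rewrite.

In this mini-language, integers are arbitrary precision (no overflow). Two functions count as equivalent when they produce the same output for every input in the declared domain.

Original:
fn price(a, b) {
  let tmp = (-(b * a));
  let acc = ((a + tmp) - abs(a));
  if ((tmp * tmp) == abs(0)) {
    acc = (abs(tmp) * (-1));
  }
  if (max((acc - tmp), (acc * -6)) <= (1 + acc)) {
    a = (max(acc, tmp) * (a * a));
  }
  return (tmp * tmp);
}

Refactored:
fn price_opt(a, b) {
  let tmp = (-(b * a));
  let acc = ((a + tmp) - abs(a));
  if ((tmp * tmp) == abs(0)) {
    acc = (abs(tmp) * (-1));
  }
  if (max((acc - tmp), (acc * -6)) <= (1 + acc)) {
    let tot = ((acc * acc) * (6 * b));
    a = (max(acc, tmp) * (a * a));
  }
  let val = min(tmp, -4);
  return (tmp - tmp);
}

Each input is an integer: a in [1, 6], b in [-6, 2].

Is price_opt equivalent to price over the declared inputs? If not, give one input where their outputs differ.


On input a=1, b=-6, price returns 36 while price_opt returns 0.
verdict: not equivalent; witness: a=1, b=-6


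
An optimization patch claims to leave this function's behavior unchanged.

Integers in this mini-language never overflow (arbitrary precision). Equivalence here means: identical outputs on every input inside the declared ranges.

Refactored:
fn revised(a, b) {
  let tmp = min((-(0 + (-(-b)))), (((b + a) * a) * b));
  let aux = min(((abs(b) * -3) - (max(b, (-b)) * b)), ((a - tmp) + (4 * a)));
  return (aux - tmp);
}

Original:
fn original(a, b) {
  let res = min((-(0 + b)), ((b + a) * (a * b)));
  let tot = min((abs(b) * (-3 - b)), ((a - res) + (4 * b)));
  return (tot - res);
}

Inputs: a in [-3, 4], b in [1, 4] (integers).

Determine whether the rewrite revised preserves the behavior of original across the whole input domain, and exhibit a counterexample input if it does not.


There is a counterexample at a=-3, b=1: -3 on one side, -13 on the other.
original: res becomes -1; next tot becomes -4; next final value -3
revised: tmp becomes -1; next aux becomes -14; next final value -13
verdict: not equivalent; witness: a=-3, b=1


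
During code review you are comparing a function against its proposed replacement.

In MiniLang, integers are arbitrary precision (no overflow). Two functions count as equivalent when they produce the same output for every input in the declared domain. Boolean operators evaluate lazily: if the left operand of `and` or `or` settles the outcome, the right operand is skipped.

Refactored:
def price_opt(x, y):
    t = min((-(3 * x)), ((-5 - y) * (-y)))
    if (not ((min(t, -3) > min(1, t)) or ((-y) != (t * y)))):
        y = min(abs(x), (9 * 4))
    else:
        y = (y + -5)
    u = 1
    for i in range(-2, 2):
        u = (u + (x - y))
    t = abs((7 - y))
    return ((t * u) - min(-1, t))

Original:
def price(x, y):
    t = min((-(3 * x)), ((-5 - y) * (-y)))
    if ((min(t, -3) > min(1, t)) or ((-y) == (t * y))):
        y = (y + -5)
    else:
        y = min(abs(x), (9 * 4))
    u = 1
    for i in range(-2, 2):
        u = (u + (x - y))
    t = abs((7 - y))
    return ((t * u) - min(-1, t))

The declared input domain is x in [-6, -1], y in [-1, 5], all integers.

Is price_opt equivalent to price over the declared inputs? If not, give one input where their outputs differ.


Evaluate both at x=-6, y=-1.
price: t becomes -4; next ((min(t, -3) > min(1, t)) or ((-y) == (t * y))) evaluates to false; next y becomes 6; next u becomes 1; next at i=-2:; next u becomes -11; next at i=-1:; next u becomes -23; next at i=0:; next u becomes -35; next at i=1:; next u becomes -47; next t becomes 1; next final value -46
price_opt: t becomes -4; next (not ((min(t, -3) > min(1, t)) or ((-y) != (t * y)))) evaluates to false; next y becomes -6; next u becomes 1; next at i=-2:; next u becomes 1; next at i=-1:; next u becomes 1; next at i=0:; next u becomes 1; next at i=1:; next u becomes 1; next t becomes 13; next final value 14
-46 vs 14 — the two versions disagree here.
verdict: not equivalent; witness: x=-6, y=-1


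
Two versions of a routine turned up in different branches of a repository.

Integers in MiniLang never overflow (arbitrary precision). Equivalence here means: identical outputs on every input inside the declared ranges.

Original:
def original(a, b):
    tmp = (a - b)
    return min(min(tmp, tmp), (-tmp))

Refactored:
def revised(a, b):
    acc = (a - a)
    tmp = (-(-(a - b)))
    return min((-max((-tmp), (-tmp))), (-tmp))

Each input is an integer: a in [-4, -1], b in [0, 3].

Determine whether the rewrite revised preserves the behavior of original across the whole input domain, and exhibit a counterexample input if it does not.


Comparing the listings, the differences include: arithmetic usage differs; also statement counts differ; also local variable names differ; also min/max/abs usage differs.
Tracing a=-2, b=1: original: tmp := -3 | result -3 | revised: acc := 0 | tmp := -3 | result -3 — matching result -3.
Across all 16 domain points the two functions coincide.
verdict: equivalent


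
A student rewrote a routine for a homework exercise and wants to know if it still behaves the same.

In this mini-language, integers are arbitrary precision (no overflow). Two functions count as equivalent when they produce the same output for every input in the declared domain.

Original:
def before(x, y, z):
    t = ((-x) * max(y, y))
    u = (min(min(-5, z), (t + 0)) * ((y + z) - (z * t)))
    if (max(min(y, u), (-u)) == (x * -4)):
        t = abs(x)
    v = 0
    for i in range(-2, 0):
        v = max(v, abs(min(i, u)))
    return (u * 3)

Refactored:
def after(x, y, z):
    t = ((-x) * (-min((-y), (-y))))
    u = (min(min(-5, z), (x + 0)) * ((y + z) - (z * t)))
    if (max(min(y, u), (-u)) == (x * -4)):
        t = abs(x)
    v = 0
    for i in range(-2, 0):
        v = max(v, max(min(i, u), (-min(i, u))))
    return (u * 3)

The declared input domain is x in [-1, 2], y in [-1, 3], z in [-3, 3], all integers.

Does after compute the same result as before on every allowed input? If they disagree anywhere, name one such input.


At x=2, y=3, z=-3: before gives 324, after gives 270.
verdict: not equivalent; witness: x=2, y=3, z=-3


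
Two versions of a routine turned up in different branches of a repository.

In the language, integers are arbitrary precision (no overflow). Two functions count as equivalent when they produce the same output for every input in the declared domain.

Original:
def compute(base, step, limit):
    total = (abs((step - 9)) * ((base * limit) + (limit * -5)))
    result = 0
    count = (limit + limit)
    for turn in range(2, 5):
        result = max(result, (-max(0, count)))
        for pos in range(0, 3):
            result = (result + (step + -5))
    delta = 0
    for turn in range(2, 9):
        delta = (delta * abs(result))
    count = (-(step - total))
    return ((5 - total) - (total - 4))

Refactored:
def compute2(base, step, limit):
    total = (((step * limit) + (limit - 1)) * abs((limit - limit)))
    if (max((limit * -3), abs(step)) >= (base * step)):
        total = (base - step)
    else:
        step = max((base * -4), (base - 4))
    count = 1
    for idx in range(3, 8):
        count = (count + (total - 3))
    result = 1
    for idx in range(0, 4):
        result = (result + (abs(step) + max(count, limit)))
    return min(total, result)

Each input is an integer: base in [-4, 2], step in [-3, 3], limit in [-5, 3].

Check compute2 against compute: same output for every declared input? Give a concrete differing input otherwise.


Run the pair on base=-4, step=-3, limit=-5.
compute: total = 540; result = 0; count = -10; [turn=2]; result = 0; [pos=0]; result = -8; [pos=1]; result = -16; [pos=2]; result = -24; [turn=3]; result = 0; [pos=0]; result = -8; [pos=1]; result = -16; [pos=2]; result = -24; [turn=4]; result = 0; [pos=0]; result = -8; [pos=1]; result = -16; [pos=2]; result = -24; delta = 0; [turn=2]; delta = 0; [turn=3]; delta = 0; [turn=4]; delta = 0; [turn=5]; delta = 0; [turn=6]; delta = 0; [turn=7]; delta = 0; [turn=8]; delta = 0; count = 543; return -1071
compute2: total = 0; (max((limit * -3), abs(step)) >= (base * step)) -> true; total = -1; count = 1; [idx=3]; count = -3; [idx=4]; count = -7; [idx=5]; count = -11; [idx=6]; count = -15; [idx=7]; count = -19; result = 1; [idx=0]; result = -1; [idx=1]; result = -3; [idx=2]; result = -5; [idx=3]; result = -7; return -7
-1071 and -7 differ, so these are not the same function on this domain.
verdict: not equivalent; witness: base=-4, step=-3, limit=-5


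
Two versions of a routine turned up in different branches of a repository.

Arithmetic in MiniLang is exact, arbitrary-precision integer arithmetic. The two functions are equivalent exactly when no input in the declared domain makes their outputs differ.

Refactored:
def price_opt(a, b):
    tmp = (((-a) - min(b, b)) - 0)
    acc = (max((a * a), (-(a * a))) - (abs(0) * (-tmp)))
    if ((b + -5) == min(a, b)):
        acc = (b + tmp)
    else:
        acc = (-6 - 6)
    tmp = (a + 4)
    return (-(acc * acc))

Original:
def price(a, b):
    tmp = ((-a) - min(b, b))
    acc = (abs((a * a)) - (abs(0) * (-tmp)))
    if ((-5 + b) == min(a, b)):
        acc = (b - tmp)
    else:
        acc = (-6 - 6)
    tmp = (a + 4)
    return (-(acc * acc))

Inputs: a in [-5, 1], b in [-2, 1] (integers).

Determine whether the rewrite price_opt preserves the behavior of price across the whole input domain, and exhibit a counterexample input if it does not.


At a=-4, b=1: price gives -4, price_opt gives -16.
verdict: not equivalent; witness: a=-4, b=1


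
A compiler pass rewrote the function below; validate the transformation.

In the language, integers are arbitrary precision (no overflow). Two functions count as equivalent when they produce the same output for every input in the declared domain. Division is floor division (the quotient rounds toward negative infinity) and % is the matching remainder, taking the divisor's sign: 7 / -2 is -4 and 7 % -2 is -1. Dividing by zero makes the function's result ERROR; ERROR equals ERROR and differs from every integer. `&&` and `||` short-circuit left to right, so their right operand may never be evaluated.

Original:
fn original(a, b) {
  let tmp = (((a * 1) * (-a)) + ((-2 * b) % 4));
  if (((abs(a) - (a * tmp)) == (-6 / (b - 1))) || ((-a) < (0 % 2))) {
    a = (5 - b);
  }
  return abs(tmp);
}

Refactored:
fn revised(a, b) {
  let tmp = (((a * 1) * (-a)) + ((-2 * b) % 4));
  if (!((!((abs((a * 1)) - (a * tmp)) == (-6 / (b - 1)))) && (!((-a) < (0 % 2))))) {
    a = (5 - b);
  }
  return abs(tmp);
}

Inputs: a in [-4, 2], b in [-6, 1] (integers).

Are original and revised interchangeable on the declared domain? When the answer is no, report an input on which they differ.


Comparing the listings, the differences include: boolean connective usage differs, constant usage differs, arithmetic usage differs.
Tracing a=1, b=-5: original: tmp=1, then (((abs(a) - (a * tmp)) == (-6 / (b - 1))) || ((-a) < (0 % 2))) is true, then a=10, then returns 1 | revised: tmp=1, then (!((!((abs((a * 1)) - (a * tmp)) == (-6 / (b - 1)))) && (!((-a) < (0 % 2))))) is true, then a=10, then returns 1 — matching result 1.
An exhaustive pass over the 56 declared inputs shows identical outputs.
verdict: equivalent


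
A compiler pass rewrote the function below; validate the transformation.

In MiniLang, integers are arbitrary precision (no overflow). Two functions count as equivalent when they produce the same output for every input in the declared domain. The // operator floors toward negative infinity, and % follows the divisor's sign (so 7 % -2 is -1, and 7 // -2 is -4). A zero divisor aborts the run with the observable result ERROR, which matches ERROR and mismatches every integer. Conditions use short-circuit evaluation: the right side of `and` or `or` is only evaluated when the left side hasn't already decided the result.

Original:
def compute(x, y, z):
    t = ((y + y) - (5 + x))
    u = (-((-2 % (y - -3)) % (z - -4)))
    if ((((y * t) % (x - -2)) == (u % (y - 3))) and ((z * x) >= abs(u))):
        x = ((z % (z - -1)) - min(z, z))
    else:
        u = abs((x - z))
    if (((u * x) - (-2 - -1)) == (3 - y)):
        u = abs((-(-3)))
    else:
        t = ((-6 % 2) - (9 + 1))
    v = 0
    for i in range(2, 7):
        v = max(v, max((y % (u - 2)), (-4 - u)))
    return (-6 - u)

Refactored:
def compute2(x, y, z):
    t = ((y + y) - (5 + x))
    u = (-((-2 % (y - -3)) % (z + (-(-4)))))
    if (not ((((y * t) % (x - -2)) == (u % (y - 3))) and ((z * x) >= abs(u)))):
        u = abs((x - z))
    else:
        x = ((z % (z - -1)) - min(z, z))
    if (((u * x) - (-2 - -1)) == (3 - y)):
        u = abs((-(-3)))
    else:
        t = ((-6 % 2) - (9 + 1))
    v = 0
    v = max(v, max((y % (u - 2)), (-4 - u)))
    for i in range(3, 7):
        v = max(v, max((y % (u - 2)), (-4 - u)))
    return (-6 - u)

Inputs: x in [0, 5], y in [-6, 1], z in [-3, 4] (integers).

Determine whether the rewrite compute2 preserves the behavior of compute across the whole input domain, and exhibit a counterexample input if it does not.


Behavior is preserved: although constant usage differs, and boolean connective usage differs, and loop structure differs, and statement counts differ, and min/max/abs usage differs, and arithmetic usage differs, the outputs never diverge.
Spot check at x=3, y=-4, z=0 — compute: t=-16, then u=0, then ((((y * t) % (x - -2)) == (u % (y - 3))) and ((z * x) >= abs(u))) is false, then u=3, then (((u * x) - (-2 - -1)) == (3 - y)) is false, then t=-10, then v=0, then (i=2), then v=0, then (i=3), then v=0, then (i=4), then v=0, then (i=5), then v=0, then (i=6), then v=0, then returns -9. compute2: t=-16, then u=0, then (not ((((y * t) % (x - -2)) == (u % (y - 3))) and ((z * x) >= abs(u)))) is true, then u=3, then (((u * x) - (-2 - -1)) == (3 - y)) is false, then t=-10, then v=0, then v=0, then (i=3), then v=0, then (i=4), then v=0, then (i=5), then v=0, then (i=6), then v=0, then returns -9. Both give -9.
Every one of the 384 inputs gives matching results.
verdict: equivalent


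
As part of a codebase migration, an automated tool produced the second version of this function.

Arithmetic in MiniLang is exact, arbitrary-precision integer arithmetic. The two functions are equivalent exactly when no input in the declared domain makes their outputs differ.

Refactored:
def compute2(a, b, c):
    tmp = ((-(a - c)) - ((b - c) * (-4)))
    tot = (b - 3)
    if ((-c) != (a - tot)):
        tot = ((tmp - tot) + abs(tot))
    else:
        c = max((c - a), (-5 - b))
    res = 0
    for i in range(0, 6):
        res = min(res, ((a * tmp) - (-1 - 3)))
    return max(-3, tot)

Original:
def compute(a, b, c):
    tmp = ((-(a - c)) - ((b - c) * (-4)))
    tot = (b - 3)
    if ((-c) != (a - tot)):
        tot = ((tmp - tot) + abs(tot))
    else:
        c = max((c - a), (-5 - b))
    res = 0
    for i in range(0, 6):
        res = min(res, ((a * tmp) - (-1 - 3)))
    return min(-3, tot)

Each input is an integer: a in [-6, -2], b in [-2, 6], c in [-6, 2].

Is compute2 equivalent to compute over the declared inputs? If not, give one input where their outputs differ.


Input a=-6, b=-2, c=-6: -3 from compute versus 26 from compute2.
verdict: not equivalent; witness: a=-6, b=-2, c=-6


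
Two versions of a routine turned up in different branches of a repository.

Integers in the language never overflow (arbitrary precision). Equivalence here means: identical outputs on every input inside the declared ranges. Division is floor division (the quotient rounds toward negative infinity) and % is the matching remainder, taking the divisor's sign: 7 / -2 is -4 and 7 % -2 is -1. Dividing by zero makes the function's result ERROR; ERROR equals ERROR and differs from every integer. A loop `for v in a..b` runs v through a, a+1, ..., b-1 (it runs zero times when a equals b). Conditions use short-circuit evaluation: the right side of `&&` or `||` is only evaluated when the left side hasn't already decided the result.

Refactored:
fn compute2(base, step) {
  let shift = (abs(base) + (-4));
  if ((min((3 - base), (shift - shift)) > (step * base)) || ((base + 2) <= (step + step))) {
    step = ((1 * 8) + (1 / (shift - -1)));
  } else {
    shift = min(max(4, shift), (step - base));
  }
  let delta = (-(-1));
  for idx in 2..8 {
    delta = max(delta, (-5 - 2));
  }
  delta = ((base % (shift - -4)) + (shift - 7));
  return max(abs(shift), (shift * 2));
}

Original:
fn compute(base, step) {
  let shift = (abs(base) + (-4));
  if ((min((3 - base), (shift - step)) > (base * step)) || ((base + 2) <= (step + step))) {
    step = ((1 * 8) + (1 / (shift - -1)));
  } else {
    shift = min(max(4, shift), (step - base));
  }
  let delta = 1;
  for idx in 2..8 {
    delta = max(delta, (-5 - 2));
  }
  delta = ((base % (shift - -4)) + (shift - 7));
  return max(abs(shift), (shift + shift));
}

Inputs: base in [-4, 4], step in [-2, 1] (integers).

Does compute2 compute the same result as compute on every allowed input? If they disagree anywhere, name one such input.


Run the pair on base=1, step=-1.
compute: shift := -3 | ((min((3 - base), (shift - step)) > (base * step)) || ((base + 2) <= (step + step))): false | shift := -2 | delta := 1 | iter idx=2: | delta := 1 | iter idx=3: | delta := 1 | iter idx=4: | delta := 1 | iter idx=5: | delta := 1 | iter idx=6: | delta := 1 | iter idx=7: | delta := 1 | delta := -8 | result 2
compute2: shift := -3 | ((min((3 - base), (shift - shift)) > (step * base)) || ((base + 2) <= (step + step))): true | step := 7 | delta := 1 | iter idx=2: | delta := 1 | iter idx=3: | delta := 1 | iter idx=4: | delta := 1 | iter idx=5: | delta := 1 | iter idx=6: | delta := 1 | iter idx=7: | delta := 1 | delta := -10 | result 3
2 != 3, so the rewrite changes behavior.
verdict: not equivalent; witness: base=1, step=-1


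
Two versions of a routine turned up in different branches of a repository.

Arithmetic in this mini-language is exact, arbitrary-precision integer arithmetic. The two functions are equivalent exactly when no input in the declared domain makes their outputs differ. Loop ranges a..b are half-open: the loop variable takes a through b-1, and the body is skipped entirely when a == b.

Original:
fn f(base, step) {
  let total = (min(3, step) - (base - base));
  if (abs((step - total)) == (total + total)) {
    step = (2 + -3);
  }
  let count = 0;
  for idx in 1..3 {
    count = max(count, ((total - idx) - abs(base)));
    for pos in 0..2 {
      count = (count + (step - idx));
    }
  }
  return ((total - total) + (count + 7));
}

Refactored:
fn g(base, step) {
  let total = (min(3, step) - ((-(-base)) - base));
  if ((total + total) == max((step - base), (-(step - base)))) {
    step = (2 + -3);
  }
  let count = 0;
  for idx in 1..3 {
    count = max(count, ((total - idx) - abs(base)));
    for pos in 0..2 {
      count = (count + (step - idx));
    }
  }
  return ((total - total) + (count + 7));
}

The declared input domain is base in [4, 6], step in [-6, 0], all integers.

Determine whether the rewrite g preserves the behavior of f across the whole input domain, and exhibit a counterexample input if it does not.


The rewrite breaks on base=4, step=0, where the results are -3 and 1.
f: total = 0; (abs((step - total)) == (total + total)) -> true; step = -1; count = 0; [idx=1]; count = 0; [pos=0]; count = -2; [pos=1]; count = -4; [idx=2]; count = -4; [pos=0]; count = -7; [pos=1]; count = -10; return -3
g: total = 0; ((total + total) == max((step - base), (-(step - base)))) -> false; count = 0; [idx=1]; count = 0; [pos=0]; count = -1; [pos=1]; count = -2; [idx=2]; count = -2; [pos=0]; count = -4; [pos=1]; count = -6; return 1
verdict: not equivalent; witness: base=4, step=0
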